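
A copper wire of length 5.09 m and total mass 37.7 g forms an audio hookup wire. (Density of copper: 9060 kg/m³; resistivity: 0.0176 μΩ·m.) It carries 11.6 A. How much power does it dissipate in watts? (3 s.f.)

ρ = 0.0176 μΩ·m = 1.76×10^-8 Ω·m
A = m/(density·L) = 0.0377/(9060×5.09) = 8.1751e-07 m²
R = ρL/A = (1.76×10^-8)(5.09)/(8.1751e-07) = 0.1096 Ω
P = I²R = (11.6)² × 0.1096 = 14.7 W

14.7 W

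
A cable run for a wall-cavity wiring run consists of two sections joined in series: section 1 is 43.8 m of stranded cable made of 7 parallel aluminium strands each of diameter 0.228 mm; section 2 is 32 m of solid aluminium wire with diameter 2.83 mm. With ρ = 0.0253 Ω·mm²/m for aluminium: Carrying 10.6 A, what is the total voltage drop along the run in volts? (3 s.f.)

ρ = 0.0253 Ω·mm²/m = 2.53×10^-8 Ω·m
Section 1: A_strand = π(1.1400e-04)² = 4.083e-08 m²; R₁ = ρL/(N·A_s) = (2.53×10^-8)(43.8)/(7×4.083e-08) = 3.877 Ω
Section 2: A = π(d/2)² = π(1.4150e-03 m)² = 6.290e-06 m²
R₂ = (2.53×10^-8)(32)/(6.290e-06) = 0.1287 Ω
R = R₁ + R₂ = 4.006 Ω
V = IR = 10.6 × 4.006 = 42.5 V

42.5 V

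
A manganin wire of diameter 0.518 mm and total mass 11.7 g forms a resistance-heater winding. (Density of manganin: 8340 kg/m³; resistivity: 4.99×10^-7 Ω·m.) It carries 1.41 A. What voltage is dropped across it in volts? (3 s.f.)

A = π(d/2)² = π(2.5900e-04 m)² = 2.1074e-07 m²
L = m/(density·A) = 0.0117/(8340×2.1074e-07) = 6.657 m
R = ρL/A = (4.99×10^-7)(6.657)/(2.1074e-07) = 15.76 Ω
V = IR = 1.41 × 15.76 = 22.2 V

22.2 V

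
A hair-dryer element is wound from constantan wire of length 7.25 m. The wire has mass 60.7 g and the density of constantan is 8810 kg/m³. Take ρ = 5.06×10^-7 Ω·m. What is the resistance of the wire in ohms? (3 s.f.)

A = m/(density·L) = 0.0607/(8810×7.25) = 9.5033e-07 m²
R = ρL/A = (5.06×10^-7)(7.25)/(9.5033e-07) = 3.86 Ω

3.86 Ω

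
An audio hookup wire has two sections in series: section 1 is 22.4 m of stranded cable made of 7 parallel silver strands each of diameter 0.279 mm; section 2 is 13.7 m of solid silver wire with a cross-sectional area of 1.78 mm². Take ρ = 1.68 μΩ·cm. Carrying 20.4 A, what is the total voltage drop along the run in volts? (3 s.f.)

ρ = 1.68 μΩ·cm = 1.68×10^-8 Ω·m
Section 1: A_strand = π(1.3950e-04)² = 6.114e-08 m²; R₁ = ρL/(N·A_s) = (1.68×10^-8)(22.4)/(7×6.114e-08) = 0.8793 Ω
Section 2: A = 1.78 mm² = 1.780e-06 m²
R₂ = (1.68×10^-8)(13.7)/(1.780e-06) = 0.1293 Ω
R = R₁ + R₂ = 1.009 Ω
V = IR = 20.4 × 1.009 = 20.6 V

20.6 V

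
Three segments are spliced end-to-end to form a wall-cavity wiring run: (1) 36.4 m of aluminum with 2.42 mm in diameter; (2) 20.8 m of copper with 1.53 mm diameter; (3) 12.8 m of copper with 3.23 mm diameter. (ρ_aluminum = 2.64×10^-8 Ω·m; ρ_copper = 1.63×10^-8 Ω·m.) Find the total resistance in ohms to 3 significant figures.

Seg 1: A = π(d/2)² = π(1.2100e-03 m)² = 4.600e-06 m²
R_1 = (2.64×10^-8)(36.4)/(4.600e-06) = 0.2089 Ω
Seg 2: A = π(d/2)² = π(7.6500e-04 m)² = 1.839e-06 m²
R_2 = (1.63×10^-8)(20.8)/(1.839e-06) = 0.1844 Ω
Seg 3: A = π(d/2)² = π(1.6150e-03 m)² = 8.194e-06 m²
R_3 = (1.63×10^-8)(12.8)/(8.194e-06) = 0.02546 Ω
R_total = R_1 + R_2 + R_3 = 0.419 Ω

0.419 Ω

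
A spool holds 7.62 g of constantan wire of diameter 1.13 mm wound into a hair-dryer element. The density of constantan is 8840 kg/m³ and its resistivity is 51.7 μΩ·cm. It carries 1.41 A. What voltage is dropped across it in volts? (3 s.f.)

ρ = 51.7 μΩ·cm = 5.17×10^-7 Ω·m
A = π(d/2)² = π(5.6500e-04 m)² = 1.0029e-06 m²
L = m/(density·A) = 0.00762/(8840×1.0029e-06) = 0.8595 m
R = ρL/A = (5.17×10^-7)(0.8595)/(1.0029e-06) = 0.4431 Ω
V = IR = 1.41 × 0.4431 = 0.625 V

0.625 V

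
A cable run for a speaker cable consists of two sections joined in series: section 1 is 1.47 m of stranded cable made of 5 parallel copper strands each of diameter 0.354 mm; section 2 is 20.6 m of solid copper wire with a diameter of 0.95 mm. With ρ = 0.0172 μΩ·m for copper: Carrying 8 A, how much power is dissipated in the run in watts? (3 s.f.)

ρ = 0.0172 μΩ·m = 1.72×10^-8 Ω·m
Section 1: A_strand = π(1.7700e-04)² = 9.842e-08 m²; R₁ = ρL/(N·A_s) = (1.72×10^-8)(1.47)/(5×9.842e-08) = 0.05138 Ω
Section 2: A = π(d/2)² = π(4.7500e-04 m)² = 7.088e-07 m²
R₂ = (1.72×10^-8)(20.6)/(7.088e-07) = 0.4999 Ω
R = R₁ + R₂ = 0.5512 Ω
P = I²R = (8)² × 0.5512 = 35.3 W

35.3 W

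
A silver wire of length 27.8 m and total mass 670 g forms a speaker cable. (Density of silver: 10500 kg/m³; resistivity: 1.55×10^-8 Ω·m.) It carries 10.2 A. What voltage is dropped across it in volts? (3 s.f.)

1.91 V

A = m/(density·L) = 0.67/(10500×27.8) = 2.2953e-06 m²
R = ρL/A = (1.55×10^-8)(27.8)/(2.2953e-06) = 0.1877 Ω
V = IR = 10.2 × 0.1877 = 1.91 V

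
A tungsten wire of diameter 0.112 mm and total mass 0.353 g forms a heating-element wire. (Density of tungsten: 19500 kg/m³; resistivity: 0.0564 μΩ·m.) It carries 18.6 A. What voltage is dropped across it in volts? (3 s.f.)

ρ = 0.0564 μΩ·m = 5.64×10^-8 Ω·m
A = π(d/2)² = π(5.6000e-05 m)² = 9.8520e-09 m²
L = m/(density·A) = 3.530×10^-4/(19500×9.8520e-09) = 1.837 m
R = ρL/A = (5.64×10^-8)(1.837)/(9.8520e-09) = 10.52 Ω
V = IR = 18.6 × 10.52 = 196 V

196 V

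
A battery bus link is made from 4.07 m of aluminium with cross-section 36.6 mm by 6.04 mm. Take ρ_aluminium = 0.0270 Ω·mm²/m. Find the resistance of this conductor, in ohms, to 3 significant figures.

4.97×10^-4 Ω

ρ = 0.0270 Ω·mm²/m = 2.70×10^-8 Ω·m
A = 36.6 × 6.04 mm² = 221 mm² = 2.211e-04 m²
R = ρL/A = (2.70×10^-8)(4.07 m)/(2.211e-04 m²) = 4.97×10^-4 Ω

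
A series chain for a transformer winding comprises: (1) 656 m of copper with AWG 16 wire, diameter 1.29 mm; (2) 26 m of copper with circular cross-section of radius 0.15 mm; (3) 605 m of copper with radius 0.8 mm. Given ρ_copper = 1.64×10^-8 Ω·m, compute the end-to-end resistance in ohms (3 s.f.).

Seg 1: A = π(1.29/2 mm)² = π(6.4500e-04 m)² = 1.307e-06 m²
R_1 = (1.64×10^-8)(656)/(1.307e-06) = 8.231 Ω
Seg 2: A = πr² = π(1.5000e-04 m)² = 7.069e-08 m²
R_2 = (1.64×10^-8)(26)/(7.069e-08) = 6.032 Ω
Seg 3: A = πr² = π(8.0000e-04 m)² = 2.011e-06 m²
R_3 = (1.64×10^-8)(605)/(2.011e-06) = 4.935 Ω
R_total = R_1 + R_2 + R_3 = 19.2 Ω

19.2 Ω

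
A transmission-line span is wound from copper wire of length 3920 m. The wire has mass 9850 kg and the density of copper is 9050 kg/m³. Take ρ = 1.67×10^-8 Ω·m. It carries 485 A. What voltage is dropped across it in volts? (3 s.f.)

A = m/(density·L) = 9850/(9050×3920) = 2.7765e-04 m²
R = ρL/A = (1.67×10^-8)(3920)/(2.7765e-04) = 0.2358 Ω
V = IR = 485 × 0.2358 = 114 V

114 V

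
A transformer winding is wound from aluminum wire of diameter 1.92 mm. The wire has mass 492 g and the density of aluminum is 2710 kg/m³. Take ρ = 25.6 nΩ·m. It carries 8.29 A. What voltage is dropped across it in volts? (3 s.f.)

ρ = 25.6 nΩ·m = 2.56×10^-8 Ω·m
A = π(d/2)² = π(9.6000e-04 m)² = 2.8953e-06 m²
L = m/(density·A) = 0.492/(2710×2.8953e-06) = 62.71 m
R = ρL/A = (2.56×10^-8)(62.71)/(2.8953e-06) = 0.5544 Ω
V = IR = 8.29 × 0.5544 = 4.60 V

4.60 V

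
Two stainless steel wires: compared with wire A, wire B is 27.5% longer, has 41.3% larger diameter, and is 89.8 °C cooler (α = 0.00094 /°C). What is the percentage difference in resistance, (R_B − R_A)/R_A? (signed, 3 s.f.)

R ∝ ρL/d² with ρ ∝ (1+αΔT), so R_B/R_A = (1 + 27.5/100) × (1 + 41.3/100)⁻² × (1 − 0.00094×89.8)
= 1.275 × 0.5009 × 0.9156 = 0.5847
(R_B − R_A)/R_A = 0.5847 − 1 = -41.5%

-41.5%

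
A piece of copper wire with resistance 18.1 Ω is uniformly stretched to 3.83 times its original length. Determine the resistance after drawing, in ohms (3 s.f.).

Volume constant ⇒ A' = A/k with k = 3.83. R' = ρ(kL)/(A/k) = k²R.
R' = 14.67 × 18.1 = 266 Ω

266 Ω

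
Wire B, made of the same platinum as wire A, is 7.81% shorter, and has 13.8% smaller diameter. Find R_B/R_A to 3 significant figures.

R ∝ L/d², so R_B/R_A = (1 − 7.81/100) × (1 − 13.8/100)⁻²
= 0.9219 × 1.346 = 1.24

1.24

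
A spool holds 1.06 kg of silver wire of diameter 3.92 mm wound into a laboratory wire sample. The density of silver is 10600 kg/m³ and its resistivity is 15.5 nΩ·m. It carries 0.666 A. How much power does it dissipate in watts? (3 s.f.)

ρ = 15.5 nΩ·m = 1.55×10^-8 Ω·m
A = π(d/2)² = π(1.9600e-03 m)² = 1.2069e-05 m²
L = m/(density·A) = 1.06/(10600×1.2069e-05) = 8.286 m
R = ρL/A = (1.55×10^-8)(8.286)/(1.2069e-05) = 0.01064 Ω
P = I²R = (0.666)² × 0.01064 = 0.00472 W

0.00472 W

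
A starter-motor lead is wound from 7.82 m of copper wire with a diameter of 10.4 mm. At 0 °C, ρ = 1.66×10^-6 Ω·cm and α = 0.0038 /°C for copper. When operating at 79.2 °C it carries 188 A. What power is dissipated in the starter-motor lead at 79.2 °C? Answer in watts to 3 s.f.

70.3 W

ρ = 1.66×10^-6 Ω·cm = 1.66×10^-8 Ω·m
A = π(d/2)² = π(5.2000e-03 m)² = 8.495e-05 m²
R₍0₎ = ρL/A = (1.66×10^-8)(7.82)/(8.495e-05) = 0.001528 Ω
R₍79.2₎ = R₍0₎(1 + αΔT) = 0.001528 × (1 + 0.0038×79.2) = 0.001988 Ω
P = I²R = (188)² × 0.001988 = 70.3 W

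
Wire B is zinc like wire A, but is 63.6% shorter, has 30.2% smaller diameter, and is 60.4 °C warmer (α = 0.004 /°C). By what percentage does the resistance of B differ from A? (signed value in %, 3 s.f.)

-7.24%

R ∝ ρL/d² with ρ ∝ (1+αΔT), so R_B/R_A = (1 − 63.6/100) × (1 − 30.2/100)⁻² × (1 + 0.004×60.4)
= 0.364 × 2.053 × 1.242 = 0.9276
(R_B − R_A)/R_A = 0.9276 − 1 = -7.24%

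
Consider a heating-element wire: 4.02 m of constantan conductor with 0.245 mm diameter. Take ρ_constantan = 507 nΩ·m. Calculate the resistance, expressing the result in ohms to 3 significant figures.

ρ = 507 nΩ·m = 5.07×10^-7 Ω·m
A = π(d/2)² = π(1.2250e-04 m)² = 4.714e-08 m²
R = ρL/A = (5.07×10^-7)(4.02 m)/(4.714e-08 m²) = 43.2 Ω

43.2 Ω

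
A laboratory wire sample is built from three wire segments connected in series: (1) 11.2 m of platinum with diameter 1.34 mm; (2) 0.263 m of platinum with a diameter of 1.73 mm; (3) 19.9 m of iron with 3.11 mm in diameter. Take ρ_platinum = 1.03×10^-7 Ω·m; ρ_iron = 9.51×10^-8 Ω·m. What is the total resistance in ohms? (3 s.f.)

1.08 Ω

Seg 1: A = π(d/2)² = π(6.7000e-04 m)² = 1.410e-06 m²
R_1 = (1.03×10^-7)(11.2)/(1.410e-06) = 0.818 Ω
Seg 2: A = π(d/2)² = π(8.6500e-04 m)² = 2.351e-06 m²
R_2 = (1.03×10^-7)(0.263)/(2.351e-06) = 0.01152 Ω
Seg 3: A = π(d/2)² = π(1.5550e-03 m)² = 7.596e-06 m²
R_3 = (9.51×10^-8)(19.9)/(7.596e-06) = 0.2491 Ω
R_total = R_1 + R_2 + R_3 = 1.08 Ω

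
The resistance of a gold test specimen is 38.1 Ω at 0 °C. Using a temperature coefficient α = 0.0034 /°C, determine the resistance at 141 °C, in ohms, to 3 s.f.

ΔT = 141 − 0 = 141 °C
R = R₀(1 + αΔT) = 38.1 × (1 + 0.0034×141) = 38.1 × 1.479 = 56.4 Ω

56.4 Ω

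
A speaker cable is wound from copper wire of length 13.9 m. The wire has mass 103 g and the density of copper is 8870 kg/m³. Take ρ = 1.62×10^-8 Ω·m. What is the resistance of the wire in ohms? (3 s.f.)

A = m/(density·L) = 0.103/(8870×13.9) = 8.3541e-07 m²
R = ρL/A = (1.62×10^-8)(13.9)/(8.3541e-07) = 0.270 Ω

0.270 Ω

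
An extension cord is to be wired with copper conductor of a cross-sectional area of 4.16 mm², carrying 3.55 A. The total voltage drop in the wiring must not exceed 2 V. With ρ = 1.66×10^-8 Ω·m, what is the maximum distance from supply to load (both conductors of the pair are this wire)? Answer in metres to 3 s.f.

70.6 m

A = 4.16 mm² = 4.160e-06 m²
L_max = V_max·A/(2·ρI) = (2)(4.160e-06)/(2×1.66×10^-8×3.55) = 70.6 m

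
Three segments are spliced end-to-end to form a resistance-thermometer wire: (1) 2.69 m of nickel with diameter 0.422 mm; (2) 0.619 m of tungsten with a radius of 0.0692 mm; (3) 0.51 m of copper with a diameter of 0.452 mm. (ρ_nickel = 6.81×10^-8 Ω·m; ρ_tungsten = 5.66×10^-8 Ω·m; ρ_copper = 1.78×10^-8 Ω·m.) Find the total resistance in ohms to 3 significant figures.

3.70 Ω

Seg 1: A = π(d/2)² = π(2.1100e-04 m)² = 1.399e-07 m²
R_1 = (6.81×10^-8)(2.69)/(1.399e-07) = 1.31 Ω
Seg 2: A = πr² = π(6.9200e-05 m)² = 1.504e-08 m²
R_2 = (5.66×10^-8)(0.619)/(1.504e-08) = 2.329 Ω
Seg 3: A = π(d/2)² = π(2.2600e-04 m)² = 1.605e-07 m²
R_3 = (1.78×10^-8)(0.51)/(1.605e-07) = 0.05657 Ω
R_total = R_1 + R_2 + R_3 = 3.70 Ω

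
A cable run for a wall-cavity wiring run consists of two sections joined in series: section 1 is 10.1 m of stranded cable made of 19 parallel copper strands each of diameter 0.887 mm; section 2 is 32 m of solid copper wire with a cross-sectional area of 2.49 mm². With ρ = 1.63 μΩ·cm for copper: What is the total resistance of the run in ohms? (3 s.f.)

0.224 Ω

ρ = 1.63 μΩ·cm = 1.63×10^-8 Ω·m
Section 1: A_strand = π(4.4350e-04)² = 6.179e-07 m²; R₁ = ρL/(N·A_s) = (1.63×10^-8)(10.1)/(19×6.179e-07) = 0.01402 Ω
Section 2: A = 2.49 mm² = 2.490e-06 m²
R₂ = (1.63×10^-8)(32)/(2.490e-06) = 0.2095 Ω
R = R₁ + R₂ = 0.224 Ω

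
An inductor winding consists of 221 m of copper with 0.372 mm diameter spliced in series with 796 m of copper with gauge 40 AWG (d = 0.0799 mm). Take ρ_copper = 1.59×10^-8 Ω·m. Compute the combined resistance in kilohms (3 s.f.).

Segment 1: A = π(d/2)² = π(1.8600e-04 m)² = 1.087e-07 m²
R₁ = ρL/A = (1.59×10^-8)(221)/(1.087e-07) = 32.33 Ω
Segment 2: A = π(0.0799/2 mm)² = π(3.9950e-05 m)² = 5.014e-09 m²
R₂ = (1.59×10^-8)(796)/(5.014e-09) = 2524 Ω
R = R₁ + R₂ = 2.56 kΩ

2.56 kΩ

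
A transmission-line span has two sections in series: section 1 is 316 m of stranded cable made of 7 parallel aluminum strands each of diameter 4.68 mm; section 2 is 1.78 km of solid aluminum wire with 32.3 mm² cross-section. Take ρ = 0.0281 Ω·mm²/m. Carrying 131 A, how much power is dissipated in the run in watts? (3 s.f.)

27800 W

ρ = 0.0281 Ω·mm²/m = 2.81×10^-8 Ω·m
Section 1: A_strand = π(2.3400e-03)² = 1.720e-05 m²; R₁ = ρL/(N·A_s) = (2.81×10^-8)(316)/(7×1.720e-05) = 0.07374 Ω
Section 2: A = 32.3 mm² = 3.230e-05 m²
R₂ = (2.81×10^-8)(1780)/(3.230e-05) = 1.549 Ω
R = R₁ + R₂ = 1.622 Ω
P = I²R = (131)² × 1.622 = 27800 W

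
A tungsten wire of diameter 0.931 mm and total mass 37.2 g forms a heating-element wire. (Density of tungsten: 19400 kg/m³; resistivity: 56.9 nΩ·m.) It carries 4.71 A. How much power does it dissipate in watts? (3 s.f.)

ρ = 56.9 nΩ·m = 5.69×10^-8 Ω·m
A = π(d/2)² = π(4.6550e-04 m)² = 6.8075e-07 m²
L = m/(density·A) = 0.0372/(19400×6.8075e-07) = 2.817 m
R = ρL/A = (5.69×10^-8)(2.817)/(6.8075e-07) = 0.2354 Ω
P = I²R = (4.71)² × 0.2354 = 5.22 W

5.22 W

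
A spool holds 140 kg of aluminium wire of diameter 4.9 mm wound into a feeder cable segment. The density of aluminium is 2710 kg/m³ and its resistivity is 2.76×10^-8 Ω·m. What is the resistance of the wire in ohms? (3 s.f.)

A = π(d/2)² = π(2.4500e-03 m)² = 1.8857e-05 m²
L = m/(density·A) = 140/(2710×1.8857e-05) = 2740 m
R = ρL/A = (2.76×10^-8)(2740)/(1.8857e-05) = 4.01 Ω

4.01 Ω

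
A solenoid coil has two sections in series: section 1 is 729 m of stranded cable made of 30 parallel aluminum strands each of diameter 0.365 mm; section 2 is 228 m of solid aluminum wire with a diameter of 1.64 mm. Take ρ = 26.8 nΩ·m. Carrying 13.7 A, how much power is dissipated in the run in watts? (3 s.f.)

1710 W

ρ = 26.8 nΩ·m = 2.68×10^-8 Ω·m
Section 1: A_strand = π(1.8250e-04)² = 1.046e-07 m²; R₁ = ρL/(N·A_s) = (2.68×10^-8)(729)/(30×1.046e-07) = 6.224 Ω
Section 2: A = π(d/2)² = π(8.2000e-04 m)² = 2.112e-06 m²
R₂ = (2.68×10^-8)(228)/(2.112e-06) = 2.893 Ω
R = R₁ + R₂ = 9.117 Ω
P = I²R = (13.7)² × 9.117 = 1710 W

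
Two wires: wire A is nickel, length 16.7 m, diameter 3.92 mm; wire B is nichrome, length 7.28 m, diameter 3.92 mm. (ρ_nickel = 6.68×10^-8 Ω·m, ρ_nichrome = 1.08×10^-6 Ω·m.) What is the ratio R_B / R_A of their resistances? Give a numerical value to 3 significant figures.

7.05

R ∝ ρL/d², so R_B/R_A = (ρ_B/ρ_A) × (L_B/L_A)
= (1.08×10^-6/6.68×10^-8) × (7.28/16.7) = 7.05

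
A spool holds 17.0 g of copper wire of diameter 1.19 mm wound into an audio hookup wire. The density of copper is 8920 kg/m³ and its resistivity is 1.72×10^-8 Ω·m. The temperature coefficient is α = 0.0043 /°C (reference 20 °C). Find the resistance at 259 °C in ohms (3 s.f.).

0.0537 Ω

A = π(d/2)² = π(5.9500e-04 m)² = 1.1122e-06 m²
L = m/(density·A) = 0.017/(8920×1.1122e-06) = 1.714 m
R = ρL/A = (1.72×10^-8)(1.714)/(1.1122e-06) = 0.0265 Ω
R(259 °C) = 0.0265 × (1 + 0.0043×239) = 0.0537 Ω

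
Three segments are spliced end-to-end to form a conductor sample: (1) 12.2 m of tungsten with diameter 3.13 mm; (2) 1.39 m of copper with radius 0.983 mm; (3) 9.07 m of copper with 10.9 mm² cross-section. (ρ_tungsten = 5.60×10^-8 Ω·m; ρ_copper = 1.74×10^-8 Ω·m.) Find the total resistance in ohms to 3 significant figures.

0.111 Ω

Seg 1: A = π(d/2)² = π(1.5650e-03 m)² = 7.694e-06 m²
R_1 = (5.60×10^-8)(12.2)/(7.694e-06) = 0.08879 Ω
Seg 2: A = πr² = π(9.8300e-04 m)² = 3.036e-06 m²
R_2 = (1.74×10^-8)(1.39)/(3.036e-06) = 0.007967 Ω
Seg 3: A = 10.9 mm² = 1.090e-05 m²
R_3 = (1.74×10^-8)(9.07)/(1.090e-05) = 0.01448 Ω
R_total = R_1 + R_2 + R_3 = 0.111 Ω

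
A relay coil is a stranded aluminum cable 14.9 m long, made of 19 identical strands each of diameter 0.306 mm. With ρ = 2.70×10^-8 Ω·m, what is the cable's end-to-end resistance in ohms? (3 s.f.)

0.288 Ω

A_strand = π(1.5300e-04 m)² = 7.354e-08 m²
R_strand = ρL/A = (2.70×10^-8)(14.9)/(7.354e-08) = 5.47 Ω
R_total = R_strand/N = 5.47/19 = 0.288 Ω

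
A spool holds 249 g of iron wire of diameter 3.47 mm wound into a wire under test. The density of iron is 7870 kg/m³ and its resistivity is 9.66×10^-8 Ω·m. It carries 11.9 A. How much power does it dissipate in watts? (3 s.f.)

4.84 W

A = π(d/2)² = π(1.7350e-03 m)² = 9.4569e-06 m²
L = m/(density·A) = 0.249/(7870×9.4569e-06) = 3.346 m
R = ρL/A = (9.66×10^-8)(3.346)/(9.4569e-06) = 0.03417 Ω
P = I²R = (11.9)² × 0.03417 = 4.84 W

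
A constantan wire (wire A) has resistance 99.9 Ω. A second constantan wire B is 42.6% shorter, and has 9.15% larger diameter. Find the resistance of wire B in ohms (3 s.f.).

48.1 Ω

R ∝ L/d², so R_B/R_A = (1 − 42.6/100) × (1 + 9.15/100)⁻²
= 0.574 × 0.8394 = 0.4818
R_B = 0.4818 × 99.9 = 48.1 Ω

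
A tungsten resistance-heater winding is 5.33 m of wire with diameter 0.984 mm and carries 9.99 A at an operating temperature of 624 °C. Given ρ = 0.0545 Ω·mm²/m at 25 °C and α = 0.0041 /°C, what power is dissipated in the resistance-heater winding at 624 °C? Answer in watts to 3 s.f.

132 W

ρ = 0.0545 Ω·mm²/m = 5.45×10^-8 Ω·m
A = π(d/2)² = π(4.9200e-04 m)² = 7.605e-07 m²
R₍25₎ = ρL/A = (5.45×10^-8)(5.33)/(7.605e-07) = 0.382 Ω
R₍624₎ = R₍25₎(1 + αΔT) = 0.382 × (1 + 0.0041×599) = 1.32 Ω
P = I²R = (9.99)² × 1.32 = 132 W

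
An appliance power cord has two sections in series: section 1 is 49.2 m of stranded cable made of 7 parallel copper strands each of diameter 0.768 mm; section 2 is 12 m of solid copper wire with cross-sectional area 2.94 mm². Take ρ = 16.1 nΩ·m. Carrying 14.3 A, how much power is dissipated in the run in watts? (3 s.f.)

63.4 W

ρ = 16.1 nΩ·m = 1.61×10^-8 Ω·m
Section 1: A_strand = π(3.8400e-04)² = 4.632e-07 m²; R₁ = ρL/(N·A_s) = (1.61×10^-8)(49.2)/(7×4.632e-07) = 0.2443 Ω
Section 2: A = 2.94 mm² = 2.940e-06 m²
R₂ = (1.61×10^-8)(12)/(2.940e-06) = 0.06571 Ω
R = R₁ + R₂ = 0.31 Ω
P = I²R = (14.3)² × 0.31 = 63.4 W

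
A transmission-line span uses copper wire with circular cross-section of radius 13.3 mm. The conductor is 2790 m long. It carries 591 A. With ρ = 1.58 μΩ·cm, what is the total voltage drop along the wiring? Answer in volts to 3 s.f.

46.9 V

ρ = 1.58 μΩ·cm = 1.58×10^-8 Ω·m
A = πr² = π(1.3300e-02 m)² = 5.557e-04 m²
R = ρL/A = (1.58×10^-8)(2790)/(5.557e-04) = 0.07932 Ω
V = IR = 591 × 0.07932 = 46.9 V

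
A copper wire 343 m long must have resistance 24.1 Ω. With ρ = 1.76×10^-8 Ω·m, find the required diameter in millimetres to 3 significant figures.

0.565 mm

A = ρL/R = (1.76×10^-8)(343)/(24.1) = 2.505e-07 m²
d = 2√(A/π) = 5.647e-04 m = 0.565 mm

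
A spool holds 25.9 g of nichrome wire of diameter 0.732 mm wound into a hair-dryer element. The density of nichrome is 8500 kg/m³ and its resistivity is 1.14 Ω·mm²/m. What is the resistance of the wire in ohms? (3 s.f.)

ρ = 1.14 Ω·mm²/m = 1.14×10^-6 Ω·m
A = π(d/2)² = π(3.6600e-04 m)² = 4.2084e-07 m²
L = m/(density·A) = 0.0259/(8500×4.2084e-07) = 7.241 m
R = ρL/A = (1.14×10^-6)(7.241)/(4.2084e-07) = 19.6 Ω

19.6 Ω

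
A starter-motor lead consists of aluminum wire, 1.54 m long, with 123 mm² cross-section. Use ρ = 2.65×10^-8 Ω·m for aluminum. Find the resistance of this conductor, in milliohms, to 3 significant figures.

0.332 mΩ

A = 123 mm² = 1.230e-04 m²
R = ρL/A = (2.65×10^-8)(1.54 m)/(1.230e-04 m²) = 0.332 mΩ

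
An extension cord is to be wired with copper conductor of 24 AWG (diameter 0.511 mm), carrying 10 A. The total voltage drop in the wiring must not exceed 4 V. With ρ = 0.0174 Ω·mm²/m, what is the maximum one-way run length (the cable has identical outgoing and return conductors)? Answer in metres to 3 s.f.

ρ = 0.0174 Ω·mm²/m = 1.74×10^-8 Ω·m
A = π(0.511/2 mm)² = π(2.5550e-04 m)² = 2.051e-07 m²
L_max = V_max·A/(2·ρI) = (4)(2.051e-07)/(2×1.74×10^-8×10) = 2.36 m

2.36 m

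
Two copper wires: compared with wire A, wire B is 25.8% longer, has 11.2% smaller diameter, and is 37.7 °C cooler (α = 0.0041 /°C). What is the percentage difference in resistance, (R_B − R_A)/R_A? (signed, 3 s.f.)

34.9%

R ∝ ρL/d² with ρ ∝ (1+αΔT), so R_B/R_A = (1 + 25.8/100) × (1 − 11.2/100)⁻² × (1 − 0.0041×37.7)
= 1.258 × 1.268 × 0.8454 = 1.349
(R_B − R_A)/R_A = 1.349 − 1 = 34.9%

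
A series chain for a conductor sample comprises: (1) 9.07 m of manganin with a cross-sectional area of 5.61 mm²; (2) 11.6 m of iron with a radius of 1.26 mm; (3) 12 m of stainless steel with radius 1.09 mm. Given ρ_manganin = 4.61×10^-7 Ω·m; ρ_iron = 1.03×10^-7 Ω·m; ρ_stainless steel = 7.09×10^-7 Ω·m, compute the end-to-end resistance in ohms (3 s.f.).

3.26 Ω

Seg 1: A = 5.61 mm² = 5.610e-06 m²
R_1 = (4.61×10^-7)(9.07)/(5.610e-06) = 0.7453 Ω
Seg 2: A = πr² = π(1.2600e-03 m)² = 4.988e-06 m²
R_2 = (1.03×10^-7)(11.6)/(4.988e-06) = 0.2396 Ω
Seg 3: A = πr² = π(1.0900e-03 m)² = 3.733e-06 m²
R_3 = (7.09×10^-7)(12)/(3.733e-06) = 2.279 Ω
R_total = R_1 + R_2 + R_3 = 3.26 Ω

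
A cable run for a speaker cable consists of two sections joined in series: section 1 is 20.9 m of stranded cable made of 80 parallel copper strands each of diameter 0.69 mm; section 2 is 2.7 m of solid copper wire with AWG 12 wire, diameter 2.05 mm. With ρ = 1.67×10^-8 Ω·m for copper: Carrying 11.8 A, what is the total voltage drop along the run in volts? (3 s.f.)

0.299 V

Section 1: A_strand = π(3.4500e-04)² = 3.739e-07 m²; R₁ = ρL/(N·A_s) = (1.67×10^-8)(20.9)/(80×3.739e-07) = 0.01167 Ω
Section 2: A = π(2.05/2 mm)² = π(1.0250e-03 m)² = 3.301e-06 m²
R₂ = (1.67×10^-8)(2.7)/(3.301e-06) = 0.01366 Ω
R = R₁ + R₂ = 0.02533 Ω
V = IR = 11.8 × 0.02533 = 0.299 V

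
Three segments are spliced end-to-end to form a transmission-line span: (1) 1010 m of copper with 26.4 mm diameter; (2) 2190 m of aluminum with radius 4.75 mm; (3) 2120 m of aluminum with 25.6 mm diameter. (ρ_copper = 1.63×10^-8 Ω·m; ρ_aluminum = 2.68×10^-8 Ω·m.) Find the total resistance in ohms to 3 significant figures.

Seg 1: A = π(d/2)² = π(1.3200e-02 m)² = 5.474e-04 m²
R_1 = (1.63×10^-8)(1010)/(5.474e-04) = 0.03008 Ω
Seg 2: A = πr² = π(4.7500e-03 m)² = 7.088e-05 m²
R_2 = (2.68×10^-8)(2190)/(7.088e-05) = 0.828 Ω
Seg 3: A = π(d/2)² = π(1.2800e-02 m)² = 5.147e-04 m²
R_3 = (2.68×10^-8)(2120)/(5.147e-04) = 0.1104 Ω
R_total = R_1 + R_2 + R_3 = 0.968 Ω

0.968 Ω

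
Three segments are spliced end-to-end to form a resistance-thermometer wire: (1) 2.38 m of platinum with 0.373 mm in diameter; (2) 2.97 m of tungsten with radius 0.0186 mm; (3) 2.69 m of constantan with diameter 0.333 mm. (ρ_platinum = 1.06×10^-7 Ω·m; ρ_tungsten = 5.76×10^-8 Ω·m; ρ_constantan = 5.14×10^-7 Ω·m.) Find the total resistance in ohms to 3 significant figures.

176 Ω

Seg 1: A = π(d/2)² = π(1.8650e-04 m)² = 1.093e-07 m²
R_1 = (1.06×10^-7)(2.38)/(1.093e-07) = 2.309 Ω
Seg 2: A = πr² = π(1.8600e-05 m)² = 1.087e-09 m²
R_2 = (5.76×10^-8)(2.97)/(1.087e-09) = 157.4 Ω
Seg 3: A = π(d/2)² = π(1.6650e-04 m)² = 8.709e-08 m²
R_3 = (5.14×10^-7)(2.69)/(8.709e-08) = 15.88 Ω
R_total = R_1 + R_2 + R_3 = 176 Ω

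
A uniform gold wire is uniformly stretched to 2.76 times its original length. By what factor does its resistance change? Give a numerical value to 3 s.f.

Volume constant ⇒ A' = A/k with k = 2.76. R' = ρ(kL)/(A/k) = k²R.
Factor = 7.62

7.62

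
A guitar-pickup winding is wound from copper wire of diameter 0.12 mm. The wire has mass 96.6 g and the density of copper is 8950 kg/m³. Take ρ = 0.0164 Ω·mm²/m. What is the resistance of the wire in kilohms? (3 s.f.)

1.38 kΩ

ρ = 0.0164 Ω·mm²/m = 1.64×10^-8 Ω·m
A = π(d/2)² = π(6.0000e-05 m)² = 1.1310e-08 m²
L = m/(density·A) = 0.0966/(8950×1.1310e-08) = 954.3 m
R = ρL/A = (1.64×10^-8)(954.3)/(1.1310e-08) = 1.38 kΩ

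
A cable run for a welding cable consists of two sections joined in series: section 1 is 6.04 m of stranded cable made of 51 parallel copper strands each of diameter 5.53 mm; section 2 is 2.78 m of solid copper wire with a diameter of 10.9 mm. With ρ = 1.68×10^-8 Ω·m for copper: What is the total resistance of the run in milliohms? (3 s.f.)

0.583 mΩ

Section 1: A_strand = π(2.7650e-03)² = 2.402e-05 m²; R₁ = ρL/(N·A_s) = (1.68×10^-8)(6.04)/(51×2.402e-05) = 8.284×10^-5 Ω
Section 2: A = π(d/2)² = π(5.4500e-03 m)² = 9.331e-05 m²
R₂ = (1.68×10^-8)(2.78)/(9.331e-05) = 5.005×10^-4 Ω
R = R₁ + R₂ = 0.583 mΩ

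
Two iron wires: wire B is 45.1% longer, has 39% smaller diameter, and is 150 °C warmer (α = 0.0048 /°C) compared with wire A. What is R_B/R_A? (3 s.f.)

R ∝ ρL/d² with ρ ∝ (1+αΔT), so R_B/R_A = (1 + 45.1/100) × (1 − 39/100)⁻² × (1 + 0.0048×150)
= 1.451 × 2.687 × 1.72 = 6.71

6.71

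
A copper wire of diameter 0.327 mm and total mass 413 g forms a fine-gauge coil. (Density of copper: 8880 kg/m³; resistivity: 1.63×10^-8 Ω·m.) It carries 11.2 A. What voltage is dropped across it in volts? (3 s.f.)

A = π(d/2)² = π(1.6350e-04 m)² = 8.3982e-08 m²
L = m/(density·A) = 0.413/(8880×8.3982e-08) = 553.8 m
R = ρL/A = (1.63×10^-8)(553.8)/(8.3982e-08) = 107.5 Ω
V = IR = 11.2 × 107.5 = 1200 V

1200 V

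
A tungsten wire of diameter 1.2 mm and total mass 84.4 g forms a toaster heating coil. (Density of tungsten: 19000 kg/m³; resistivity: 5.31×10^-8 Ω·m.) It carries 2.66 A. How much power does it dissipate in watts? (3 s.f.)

A = π(d/2)² = π(6.0000e-04 m)² = 1.1310e-06 m²
L = m/(density·A) = 0.0844/(19000×1.1310e-06) = 3.928 m
R = ρL/A = (5.31×10^-8)(3.928)/(1.1310e-06) = 0.1844 Ω
P = I²R = (2.66)² × 0.1844 = 1.30 W

1.30 W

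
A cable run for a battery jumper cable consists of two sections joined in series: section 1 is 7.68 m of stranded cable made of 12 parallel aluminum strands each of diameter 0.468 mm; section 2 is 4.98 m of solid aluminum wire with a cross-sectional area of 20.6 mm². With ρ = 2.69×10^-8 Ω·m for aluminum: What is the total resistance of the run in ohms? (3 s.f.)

0.107 Ω

Section 1: A_strand = π(2.3400e-04)² = 1.720e-07 m²; R₁ = ρL/(N·A_s) = (2.69×10^-8)(7.68)/(12×1.720e-07) = 0.1001 Ω
Section 2: A = 20.6 mm² = 2.060e-05 m²
R₂ = (2.69×10^-8)(4.98)/(2.060e-05) = 0.006503 Ω
R = R₁ + R₂ = 0.107 Ω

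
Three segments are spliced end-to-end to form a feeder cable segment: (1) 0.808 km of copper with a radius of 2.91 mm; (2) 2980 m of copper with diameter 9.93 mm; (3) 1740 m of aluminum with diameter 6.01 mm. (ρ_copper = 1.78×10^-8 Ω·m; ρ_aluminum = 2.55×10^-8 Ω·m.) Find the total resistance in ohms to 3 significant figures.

2.79 Ω

Seg 1: A = πr² = π(2.9100e-03 m)² = 2.660e-05 m²
R_1 = (1.78×10^-8)(808)/(2.660e-05) = 0.5406 Ω
Seg 2: A = π(d/2)² = π(4.9650e-03 m)² = 7.744e-05 m²
R_2 = (1.78×10^-8)(2980)/(7.744e-05) = 0.6849 Ω
Seg 3: A = π(d/2)² = π(3.0050e-03 m)² = 2.837e-05 m²
R_3 = (2.55×10^-8)(1740)/(2.837e-05) = 1.564 Ω
R_total = R_1 + R_2 + R_3 = 2.79 Ω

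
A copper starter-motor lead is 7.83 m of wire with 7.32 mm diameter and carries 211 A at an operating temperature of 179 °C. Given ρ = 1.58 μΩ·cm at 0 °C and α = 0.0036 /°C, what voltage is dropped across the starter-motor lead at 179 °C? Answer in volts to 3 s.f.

ρ = 1.58 μΩ·cm = 1.58×10^-8 Ω·m
A = π(d/2)² = π(3.6600e-03 m)² = 4.208e-05 m²
R₍0₎ = ρL/A = (1.58×10^-8)(7.83)/(4.208e-05) = 0.00294 Ω
R₍179₎ = R₍0₎(1 + αΔT) = 0.00294 × (1 + 0.0036×179) = 0.004834 Ω
V = IR = 211 × 0.004834 = 1.02 V

1.02 V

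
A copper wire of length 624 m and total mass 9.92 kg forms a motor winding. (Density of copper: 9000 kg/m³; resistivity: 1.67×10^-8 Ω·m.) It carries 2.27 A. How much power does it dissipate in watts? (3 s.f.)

A = m/(density·L) = 9.92/(9000×624) = 1.7664e-06 m²
R = ρL/A = (1.67×10^-8)(624)/(1.7664e-06) = 5.9 Ω
P = I²R = (2.27)² × 5.9 = 30.4 W

30.4 W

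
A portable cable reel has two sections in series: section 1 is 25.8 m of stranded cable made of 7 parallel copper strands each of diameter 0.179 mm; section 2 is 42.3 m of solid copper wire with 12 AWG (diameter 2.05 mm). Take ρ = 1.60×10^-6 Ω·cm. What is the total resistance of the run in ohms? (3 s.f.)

2.55 Ω

ρ = 1.60×10^-6 Ω·cm = 1.60×10^-8 Ω·m
Section 1: A_strand = π(8.9500e-05)² = 2.516e-08 m²; R₁ = ρL/(N·A_s) = (1.60×10^-8)(25.8)/(7×2.516e-08) = 2.343 Ω
Section 2: A = π(2.05/2 mm)² = π(1.0250e-03 m)² = 3.301e-06 m²
R₂ = (1.60×10^-8)(42.3)/(3.301e-06) = 0.2051 Ω
R = R₁ + R₂ = 2.55 Ω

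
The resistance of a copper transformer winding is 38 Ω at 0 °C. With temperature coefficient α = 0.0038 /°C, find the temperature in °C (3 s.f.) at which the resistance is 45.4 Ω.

R = R₀(1 + α(T − T₀)) ⇒ T = T₀ + (R/R₀ − 1)/α
T = 0 + (45.4/38 − 1)/0.0038 = 0 + (0.1947)/0.0038 = 51.2 °C

51.2 °C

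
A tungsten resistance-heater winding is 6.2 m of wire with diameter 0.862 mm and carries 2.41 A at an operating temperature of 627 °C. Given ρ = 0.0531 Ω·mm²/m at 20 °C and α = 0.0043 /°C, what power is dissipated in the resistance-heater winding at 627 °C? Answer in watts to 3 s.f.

11.8 W

ρ = 0.0531 Ω·mm²/m = 5.31×10^-8 Ω·m
A = π(d/2)² = π(4.3100e-04 m)² = 5.836e-07 m²
R₍20₎ = ρL/A = (5.31×10^-8)(6.2)/(5.836e-07) = 0.5641 Ω
R₍627₎ = R₍20₎(1 + αΔT) = 0.5641 × (1 + 0.0043×607) = 2.037 Ω
P = I²R = (2.41)² × 2.037 = 11.8 W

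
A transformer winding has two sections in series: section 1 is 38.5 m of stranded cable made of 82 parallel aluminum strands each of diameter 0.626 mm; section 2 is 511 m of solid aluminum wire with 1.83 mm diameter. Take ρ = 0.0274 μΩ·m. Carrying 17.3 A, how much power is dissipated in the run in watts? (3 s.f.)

ρ = 0.0274 μΩ·m = 2.74×10^-8 Ω·m
Section 1: A_strand = π(3.1300e-04)² = 3.078e-07 m²; R₁ = ρL/(N·A_s) = (2.74×10^-8)(38.5)/(82×3.078e-07) = 0.0418 Ω
Section 2: A = π(d/2)² = π(9.1500e-04 m)² = 2.630e-06 m²
R₂ = (2.74×10^-8)(511)/(2.630e-06) = 5.323 Ω
R = R₁ + R₂ = 5.365 Ω
P = I²R = (17.3)² × 5.365 = 1610 W

1610 W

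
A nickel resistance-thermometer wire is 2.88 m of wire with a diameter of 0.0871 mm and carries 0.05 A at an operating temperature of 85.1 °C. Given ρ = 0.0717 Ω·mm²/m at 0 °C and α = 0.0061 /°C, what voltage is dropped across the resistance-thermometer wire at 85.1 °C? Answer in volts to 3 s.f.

2.63 V

ρ = 0.0717 Ω·mm²/m = 7.17×10^-8 Ω·m
A = π(d/2)² = π(4.3550e-05 m)² = 5.958e-09 m²
R₍0₎ = ρL/A = (7.17×10^-8)(2.88)/(5.958e-09) = 34.66 Ω
R₍85.1₎ = R₍0₎(1 + αΔT) = 34.66 × (1 + 0.0061×85.1) = 52.65 Ω
V = IR = 0.05 × 52.65 = 2.63 V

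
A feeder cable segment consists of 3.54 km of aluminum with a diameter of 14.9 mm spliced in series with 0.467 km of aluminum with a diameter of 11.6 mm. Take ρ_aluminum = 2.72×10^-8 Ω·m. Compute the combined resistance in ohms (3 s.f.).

0.672 Ω

Segment 1: A = π(d/2)² = π(7.4500e-03 m)² = 1.744e-04 m²
R₁ = ρL/A = (2.72×10^-8)(3540)/(1.744e-04) = 0.5522 Ω
Segment 2: A = π(d/2)² = π(5.8000e-03 m)² = 1.057e-04 m²
R₂ = (2.72×10^-8)(467)/(1.057e-04) = 0.1202 Ω
R = R₁ + R₂ = 0.672 Ω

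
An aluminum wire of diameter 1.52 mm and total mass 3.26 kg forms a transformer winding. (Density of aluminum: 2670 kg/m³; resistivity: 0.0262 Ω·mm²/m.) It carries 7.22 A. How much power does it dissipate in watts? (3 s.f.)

ρ = 0.0262 Ω·mm²/m = 2.62×10^-8 Ω·m
A = π(d/2)² = π(7.6000e-04 m)² = 1.8146e-06 m²
L = m/(density·A) = 3.26/(2670×1.8146e-06) = 672.9 m
R = ρL/A = (2.62×10^-8)(672.9)/(1.8146e-06) = 9.715 Ω
P = I²R = (7.22)² × 9.715 = 506 W

506 W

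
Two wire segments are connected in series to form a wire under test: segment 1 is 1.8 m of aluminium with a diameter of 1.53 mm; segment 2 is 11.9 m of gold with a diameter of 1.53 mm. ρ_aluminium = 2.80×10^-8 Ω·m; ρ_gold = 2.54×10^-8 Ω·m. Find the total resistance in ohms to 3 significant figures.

0.192 Ω

Segment 1: A = π(d/2)² = π(7.6500e-04 m)² = 1.839e-06 m²
R₁ = ρL/A = (2.80×10^-8)(1.8)/(1.839e-06) = 0.02741 Ω
R₂ = (2.54×10^-8)(11.9)/(1.839e-06) = 0.1644 Ω
R = R₁ + R₂ = 0.192 Ω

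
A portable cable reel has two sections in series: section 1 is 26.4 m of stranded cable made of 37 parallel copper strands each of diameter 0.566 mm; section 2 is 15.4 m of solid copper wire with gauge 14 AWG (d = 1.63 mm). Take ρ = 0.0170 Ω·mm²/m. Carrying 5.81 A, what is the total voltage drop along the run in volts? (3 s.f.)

1.01 V

ρ = 0.0170 Ω·mm²/m = 1.70×10^-8 Ω·m
Section 1: A_strand = π(2.8300e-04)² = 2.516e-07 m²; R₁ = ρL/(N·A_s) = (1.70×10^-8)(26.4)/(37×2.516e-07) = 0.04821 Ω
Section 2: A = π(1.63/2 mm)² = π(8.1500e-04 m)² = 2.087e-06 m²
R₂ = (1.70×10^-8)(15.4)/(2.087e-06) = 0.1255 Ω
R = R₁ + R₂ = 0.1737 Ω
V = IR = 5.81 × 0.1737 = 1.01 V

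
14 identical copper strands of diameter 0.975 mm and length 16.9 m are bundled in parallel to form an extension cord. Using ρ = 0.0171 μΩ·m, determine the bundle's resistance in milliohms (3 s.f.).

ρ = 0.0171 μΩ·m = 1.71×10^-8 Ω·m
A_strand = π(4.8750e-04 m)² = 7.466e-07 m²
R_strand = ρL/A = (1.71×10^-8)(16.9)/(7.466e-07) = 0.3871 Ω
R_total = R_strand/N = 0.3871/14 = 27.6 mΩ

27.6 mΩ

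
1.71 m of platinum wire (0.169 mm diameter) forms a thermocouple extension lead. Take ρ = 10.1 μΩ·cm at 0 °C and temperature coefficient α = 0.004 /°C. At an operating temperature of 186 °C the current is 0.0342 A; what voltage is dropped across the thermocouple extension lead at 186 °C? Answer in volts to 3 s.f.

0.459 V

ρ = 10.1 μΩ·cm = 1.01×10^-7 Ω·m
A = π(d/2)² = π(8.4500e-05 m)² = 2.243e-08 m²
R₍0₎ = ρL/A = (1.01×10^-7)(1.71)/(2.243e-08) = 7.699 Ω
R₍186₎ = R₍0₎(1 + αΔT) = 7.699 × (1 + 0.004×186) = 13.43 Ω
V = IR = 0.0342 × 13.43 = 0.459 V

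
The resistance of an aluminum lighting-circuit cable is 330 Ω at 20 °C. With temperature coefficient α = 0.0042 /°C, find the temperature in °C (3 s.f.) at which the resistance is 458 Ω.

112 °C

R = R₀(1 + α(T − T₀)) ⇒ T = T₀ + (R/R₀ − 1)/α
T = 20 + (458/330 − 1)/0.0042 = 20 + (0.3879)/0.0042 = 112 °C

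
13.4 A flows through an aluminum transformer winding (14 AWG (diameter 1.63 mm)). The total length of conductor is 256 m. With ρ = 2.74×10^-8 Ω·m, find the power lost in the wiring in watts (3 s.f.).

A = π(1.63/2 mm)² = π(8.1500e-04 m)² = 2.087e-06 m²
R = ρL/A = (2.74×10^-8)(256)/(2.087e-06) = 3.361 Ω
P = I²R = (13.4)² × 3.361 = 604 W

604 W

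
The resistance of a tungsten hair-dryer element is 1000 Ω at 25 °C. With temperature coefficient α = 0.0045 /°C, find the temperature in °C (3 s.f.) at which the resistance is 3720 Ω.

R = R₀(1 + α(T − T₀)) ⇒ T = T₀ + (R/R₀ − 1)/α
T = 25 + (3720/1000 − 1)/0.0045 = 25 + (2.72)/0.0045 = 629 °C

629 °C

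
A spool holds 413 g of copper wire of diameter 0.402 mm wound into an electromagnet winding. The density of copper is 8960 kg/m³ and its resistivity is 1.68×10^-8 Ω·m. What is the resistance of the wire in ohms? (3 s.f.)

A = π(d/2)² = π(2.0100e-04 m)² = 1.2692e-07 m²
L = m/(density·A) = 0.413/(8960×1.2692e-07) = 363.2 m
R = ρL/A = (1.68×10^-8)(363.2)/(1.2692e-07) = 48.1 Ω

48.1 Ω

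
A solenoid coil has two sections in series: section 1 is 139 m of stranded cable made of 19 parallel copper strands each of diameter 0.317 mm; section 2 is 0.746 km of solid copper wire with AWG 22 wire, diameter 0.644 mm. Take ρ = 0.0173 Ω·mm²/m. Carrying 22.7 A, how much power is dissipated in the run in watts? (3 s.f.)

21200 W

ρ = 0.0173 Ω·mm²/m = 1.73×10^-8 Ω·m
Section 1: A_strand = π(1.5850e-04)² = 7.892e-08 m²; R₁ = ρL/(N·A_s) = (1.73×10^-8)(139)/(19×7.892e-08) = 1.604 Ω
Section 2: A = π(0.644/2 mm)² = π(3.2200e-04 m)² = 3.257e-07 m²
R₂ = (1.73×10^-8)(746)/(3.257e-07) = 39.62 Ω
R = R₁ + R₂ = 41.22 Ω
P = I²R = (22.7)² × 41.22 = 21200 W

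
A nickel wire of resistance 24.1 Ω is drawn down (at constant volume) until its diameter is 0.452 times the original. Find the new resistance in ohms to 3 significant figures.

Volume constant ⇒ L' = L/r² with r = 0.452. R' = ρL'/A' = ρ(L/r²)/(πr²d₀²/4) = R/r⁴.
R' = 23.96 × 24.1 = 577 Ω

577 Ω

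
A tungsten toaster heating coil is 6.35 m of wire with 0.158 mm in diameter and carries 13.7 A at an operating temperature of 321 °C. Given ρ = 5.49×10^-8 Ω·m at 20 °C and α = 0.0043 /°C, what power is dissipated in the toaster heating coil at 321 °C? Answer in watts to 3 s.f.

7660 W

A = π(d/2)² = π(7.9000e-05 m)² = 1.961e-08 m²
R₍20₎ = ρL/A = (5.49×10^-8)(6.35)/(1.961e-08) = 17.78 Ω
R₍321₎ = R₍20₎(1 + αΔT) = 17.78 × (1 + 0.0043×301) = 40.79 Ω
P = I²R = (13.7)² × 40.79 = 7660 W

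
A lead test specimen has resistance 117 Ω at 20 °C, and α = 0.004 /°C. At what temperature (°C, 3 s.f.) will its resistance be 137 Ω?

R = R₀(1 + α(T − T₀)) ⇒ T = T₀ + (R/R₀ − 1)/α
T = 20 + (137/117 − 1)/0.004 = 20 + (0.1709)/0.004 = 62.7 °C

62.7 °C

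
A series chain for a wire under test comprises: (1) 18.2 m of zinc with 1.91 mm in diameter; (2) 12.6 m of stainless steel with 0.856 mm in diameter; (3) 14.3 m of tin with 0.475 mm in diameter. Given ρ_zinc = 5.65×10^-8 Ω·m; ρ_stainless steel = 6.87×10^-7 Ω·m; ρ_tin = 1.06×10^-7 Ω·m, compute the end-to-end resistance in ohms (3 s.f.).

24.0 Ω

Seg 1: A = π(d/2)² = π(9.5500e-04 m)² = 2.865e-06 m²
R_1 = (5.65×10^-8)(18.2)/(2.865e-06) = 0.3589 Ω
Seg 2: A = π(d/2)² = π(4.2800e-04 m)² = 5.755e-07 m²
R_2 = (6.87×10^-7)(12.6)/(5.755e-07) = 15.04 Ω
Seg 3: A = π(d/2)² = π(2.3750e-04 m)² = 1.772e-07 m²
R_3 = (1.06×10^-7)(14.3)/(1.772e-07) = 8.554 Ω
R_total = R_1 + R_2 + R_3 = 24.0 Ω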